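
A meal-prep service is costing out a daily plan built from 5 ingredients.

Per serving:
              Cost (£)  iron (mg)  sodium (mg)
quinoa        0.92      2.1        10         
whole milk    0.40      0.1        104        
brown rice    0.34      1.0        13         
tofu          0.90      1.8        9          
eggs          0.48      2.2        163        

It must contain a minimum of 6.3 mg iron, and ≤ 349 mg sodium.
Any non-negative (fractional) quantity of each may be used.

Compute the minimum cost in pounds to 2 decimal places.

£1.61

Set it up as a linear program. Let x1 = servings of quinoa, x2 = servings of whole milk, x3 = servings of brown rice, x4 = servings of tofu, x5 = servings of eggs.
Minimize 0.92x1 + 0.4x2 + 0.34x3 + 0.9x4 + 0.48x5 with:
  2.1x1 + 0.1x2 + 1x3 + 1.8x4 + 2.2x5 ≥ 6.3   (iron)
  10x1 + 104x2 + 13x3 + 9x4 + 163x5 ≤ 349   (sodium)
  x1, x2, x3, x4, x5 ≥ 0.
The optimal basis is {brown rice, eggs}; quinoa, whole milk, tofu drop out. The iron and sodium requirements are met with equality.
Solving gives x3 = 1.928, x5 = 1.987.
Hence cost = 0.34·1.928 + 0.48·1.987 = £1.6093.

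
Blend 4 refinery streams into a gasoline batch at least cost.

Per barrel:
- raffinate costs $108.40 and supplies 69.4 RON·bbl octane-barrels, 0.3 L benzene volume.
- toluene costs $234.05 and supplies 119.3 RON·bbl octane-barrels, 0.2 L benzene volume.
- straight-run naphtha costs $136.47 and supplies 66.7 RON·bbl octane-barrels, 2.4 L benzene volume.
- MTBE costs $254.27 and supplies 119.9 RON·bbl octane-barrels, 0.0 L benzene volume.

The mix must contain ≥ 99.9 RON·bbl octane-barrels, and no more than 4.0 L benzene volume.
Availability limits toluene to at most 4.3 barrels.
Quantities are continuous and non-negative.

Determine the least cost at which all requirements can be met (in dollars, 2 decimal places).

Treat it as an LP. Let x1 = barrels of raffinate, x2 = barrels of toluene, x3 = barrels of straight-run naphtha, x4 = barrels of MTBE.
Minimise 108.4x1 + 234.05x2 + 136.47x3 + 254.27x4 with:
  69.4x1 + 119.3x2 + 66.7x3 + 119.9x4 ≥ 99.9   (octane-barrels)
  0.3x1 + 0.2x2 + 2.4x3 ≤ 4   (benzene volume)
  x2 ≤ 4.3
  x1, x2, x3, x4 ≥ 0.
The optimal basis is {raffinate}; toluene, straight-run naphtha, MTBE drop out. There the octane-barrels constraint is tight.
So raffinate = 1.4395 barrels.
Hence cost = 108.4·1.4395 = $156.0418.

$156.04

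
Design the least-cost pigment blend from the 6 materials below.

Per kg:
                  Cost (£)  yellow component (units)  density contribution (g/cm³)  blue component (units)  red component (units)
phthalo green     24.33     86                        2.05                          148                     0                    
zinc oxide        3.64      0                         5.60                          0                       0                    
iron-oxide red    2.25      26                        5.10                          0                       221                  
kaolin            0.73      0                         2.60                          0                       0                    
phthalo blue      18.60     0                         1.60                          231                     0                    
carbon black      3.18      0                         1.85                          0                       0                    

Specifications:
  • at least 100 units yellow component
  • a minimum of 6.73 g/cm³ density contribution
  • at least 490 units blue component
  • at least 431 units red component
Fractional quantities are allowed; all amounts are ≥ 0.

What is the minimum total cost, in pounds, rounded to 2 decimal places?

£48.11

Let x1 = kg of phthalo green, x2 = kg of zinc oxide, x3 = kg of iron-oxide red, x4 = kg of kaolin, x5 = kg of phthalo blue, x6 = kg of carbon black.
Minimise 24.33x1 + 3.64x2 + 2.25x3 + 0.73x4 + 18.6x5 + 3.18x6 with:
  86x1 + 26x3 ≥ 100   (yellow component)
  2.05x1 + 5.6x2 + 5.1x3 + 2.6x4 + 1.6x5 + 1.85x6 ≥ 6.73   (density contribution)
  148x1 + 231x5 ≥ 490   (blue component)
  221x3 ≥ 431   (red component)
  x1, x2, x3, x4, x5, x6 ≥ 0.
The optimal basis is {iron-oxide red, phthalo blue}; phthalo green, zinc oxide, kaolin, carbon black drop out. There the yellow component and blue component constraints are tight.
Solving gives x3 = 3.8462, x5 = 2.1212.
Hence cost = 2.25·3.8462 + 18.6·2.1212 = £48.1083.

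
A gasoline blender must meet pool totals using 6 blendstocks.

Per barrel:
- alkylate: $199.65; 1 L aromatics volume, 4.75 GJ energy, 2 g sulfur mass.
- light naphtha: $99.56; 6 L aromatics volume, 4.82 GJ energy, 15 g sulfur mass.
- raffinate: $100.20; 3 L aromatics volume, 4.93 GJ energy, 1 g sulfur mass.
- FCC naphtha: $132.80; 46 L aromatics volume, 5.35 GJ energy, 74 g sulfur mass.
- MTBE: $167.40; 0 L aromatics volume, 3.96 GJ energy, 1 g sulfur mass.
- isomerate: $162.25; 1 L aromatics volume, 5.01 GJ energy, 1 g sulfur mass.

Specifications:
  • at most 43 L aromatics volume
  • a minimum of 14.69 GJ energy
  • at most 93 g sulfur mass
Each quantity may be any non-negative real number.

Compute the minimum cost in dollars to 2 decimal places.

Treat it as an LP. Let x1 = barrels of alkylate, x2 = barrels of light naphtha, x3 = barrels of raffinate, x4 = barrels of FCC naphtha, x5 = barrels of MTBE, x6 = barrels of isomerate.
Minimize 199.65x1 + 99.56x2 + 100.2x3 + 132.8x4 + 167.4x5 + 162.25x6 subject to:
  1x1 + 6x2 + 3x3 + 46x4 + 1x6 ≤ 43   (aromatics volume)
  4.75x1 + 4.82x2 + 4.93x3 + 5.35x4 + 3.96x5 + 5.01x6 ≥ 14.69   (energy)
  2x1 + 15x2 + 1x3 + 74x4 + 1x5 + 1x6 ≤ 93   (sulfur mass)
  x1, x2, x3, x4, x5, x6 ≥ 0.
The cheapest feasible vertex uses only raffinate; alkylate, light naphtha, FCC naphtha, MTBE, isomerate are not used. Binding constraint: energy.
Optimal quantities: raffinate = 2.9797 barrels.
Cost = 100.2·2.9797 = 298.5659.

$298.57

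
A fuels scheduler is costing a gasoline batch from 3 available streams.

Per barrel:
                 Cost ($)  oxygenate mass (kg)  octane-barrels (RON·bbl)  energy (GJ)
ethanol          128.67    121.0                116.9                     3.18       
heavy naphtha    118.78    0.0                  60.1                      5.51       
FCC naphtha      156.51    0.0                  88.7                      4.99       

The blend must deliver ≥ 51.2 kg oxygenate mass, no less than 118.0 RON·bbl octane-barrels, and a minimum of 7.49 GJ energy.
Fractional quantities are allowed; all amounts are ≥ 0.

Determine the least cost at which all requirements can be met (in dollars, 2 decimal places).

Let x1 = barrels of ethanol, x2 = barrels of heavy naphtha, x3 = barrels of FCC naphtha.
Minimize 128.67x1 + 118.78x2 + 156.51x3 with:
  121x1 ≥ 51.2   (oxygenate mass)
  116.9x1 + 60.1x2 + 88.7x3 ≥ 118   (octane-barrels)
  3.18x1 + 5.51x2 + 4.99x3 ≥ 7.49   (energy)
  x1, x2, x3 ≥ 0.
The minimum-cost mix takes nothing from FCC naphtha — only ethanol, heavy naphtha. There the octane-barrels and energy constraints are tight.
Solving gives x1 = 0.44157, x2 = 1.1045.
Cost = 128.67·0.44157 + 118.78·1.1045 = 188.0093.

$188.01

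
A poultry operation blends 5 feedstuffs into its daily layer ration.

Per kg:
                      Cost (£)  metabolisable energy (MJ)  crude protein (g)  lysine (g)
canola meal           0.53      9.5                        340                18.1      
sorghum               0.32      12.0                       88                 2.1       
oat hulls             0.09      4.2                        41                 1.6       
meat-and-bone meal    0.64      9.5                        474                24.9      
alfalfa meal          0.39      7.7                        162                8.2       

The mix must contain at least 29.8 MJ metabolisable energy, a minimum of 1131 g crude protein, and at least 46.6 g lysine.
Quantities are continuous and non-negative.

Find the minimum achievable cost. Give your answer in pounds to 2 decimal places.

£1.60

Set it up as a linear program. Let x1 = kg of canola meal, x2 = kg of sorghum, x3 = kg of oat hulls, x4 = kg of meat-and-bone meal, x5 = kg of alfalfa meal.
min 0.53x1 + 0.32x2 + 0.09x3 + 0.64x4 + 0.39x5 with:
  9.5x1 + 12x2 + 4.2x3 + 9.5x4 + 7.7x5 ≥ 29.8   (metabolisable energy)
  340x1 + 88x2 + 41x3 + 474x4 + 162x5 ≥ 1131   (crude protein)
  18.1x1 + 2.1x2 + 1.6x3 + 24.9x4 + 8.2x5 ≥ 46.6   (lysine)
  x1, x2, x3, x4, x5 ≥ 0.
The cheapest feasible vertex uses only oat hulls, meat-and-bone meal; canola meal, sorghum, alfalfa meal are not used. There the metabolisable energy and crude protein constraints are tight.
So oat hulls = 2.111 kg, meat-and-bone meal = 2.203 kg.
Hence cost = 0.09·2.111 + 0.64·2.203 = £1.5999.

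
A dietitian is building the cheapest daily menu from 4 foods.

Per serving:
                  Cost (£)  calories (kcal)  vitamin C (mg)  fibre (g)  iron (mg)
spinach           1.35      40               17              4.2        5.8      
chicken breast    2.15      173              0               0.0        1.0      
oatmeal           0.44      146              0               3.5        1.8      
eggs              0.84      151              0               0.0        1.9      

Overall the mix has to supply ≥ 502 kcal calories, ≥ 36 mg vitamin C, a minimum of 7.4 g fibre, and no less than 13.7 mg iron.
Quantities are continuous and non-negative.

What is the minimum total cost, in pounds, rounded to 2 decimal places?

£4.12

This is a linear program. Let x1 = servings of spinach, x2 = servings of chicken breast, x3 = servings of oatmeal, x4 = servings of eggs.
Minimise 1.35x1 + 2.15x2 + 0.44x3 + 0.84x4 with:
  40x1 + 173x2 + 146x3 + 151x4 ≥ 502   (calories)
  17x1 ≥ 36   (vitamin C)
  4.2x1 + 3.5x3 ≥ 7.4   (fibre)
  5.8x1 + 1x2 + 1.8x3 + 1.9x4 ≥ 13.7   (iron)
  x1, x2, x3, x4 ≥ 0.
At the optimum only spinach, oatmeal are positive (chicken breast, eggs = 0). There the calories and vitamin C constraints are tight.
Optimal quantities: spinach = 2.118 servings, oatmeal = 2.858 servings.
Total cost: 1.35·2.118 + 0.44·2.858 = 4.1168.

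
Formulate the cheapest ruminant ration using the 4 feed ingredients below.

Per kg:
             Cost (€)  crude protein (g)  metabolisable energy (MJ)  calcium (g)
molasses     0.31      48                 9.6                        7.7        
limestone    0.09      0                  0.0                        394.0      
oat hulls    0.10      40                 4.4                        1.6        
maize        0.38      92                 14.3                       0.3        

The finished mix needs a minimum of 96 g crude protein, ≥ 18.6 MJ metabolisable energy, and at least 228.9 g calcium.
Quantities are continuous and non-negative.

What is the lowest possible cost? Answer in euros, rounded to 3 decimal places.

Let x1 = kg of molasses, x2 = kg of limestone, x3 = kg of oat hulls, x4 = kg of maize.
Minimize 0.31x1 + 0.09x2 + 0.1x3 + 0.38x4 with:
  48x1 + 40x3 + 92x4 ≥ 96   (crude protein)
  9.6x1 + 4.4x3 + 14.3x4 ≥ 18.6   (metabolisable energy)
  7.7x1 + 394x2 + 1.6x3 + 0.3x4 ≥ 228.9   (calcium)
  x1, x2, x3, x4 ≥ 0.
The optimal basis is {limestone, oat hulls}; molasses, maize drop out. There the metabolisable energy and calcium constraints are tight.
So limestone = 0.5638 kg, oat hulls = 4.227 kg.
Cost = 0.09·0.5638 + 0.1·4.227 = 0.47344.

€0.473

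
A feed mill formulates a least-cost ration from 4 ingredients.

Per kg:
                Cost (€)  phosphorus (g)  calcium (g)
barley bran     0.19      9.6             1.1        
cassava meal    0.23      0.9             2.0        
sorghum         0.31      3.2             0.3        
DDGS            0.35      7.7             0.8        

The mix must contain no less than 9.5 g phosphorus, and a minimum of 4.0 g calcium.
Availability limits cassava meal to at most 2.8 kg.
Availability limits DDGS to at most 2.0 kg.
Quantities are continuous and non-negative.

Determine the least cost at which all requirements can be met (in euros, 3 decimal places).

€0.514

Treat it as an LP. Let x1 = kg of barley bran, x2 = kg of cassava meal, x3 = kg of sorghum, x4 = kg of DDGS.
Minimise 0.19x1 + 0.23x2 + 0.31x3 + 0.35x4 s.t.:
  9.6x1 + 0.9x2 + 3.2x3 + 7.7x4 ≥ 9.5   (phosphorus)
  1.1x1 + 2x2 + 0.3x3 + 0.8x4 ≥ 4   (calcium)
  x2 ≤ 2.8
  x4 ≤ 2
  x1, x2, x3, x4 ≥ 0.
The minimum-cost mix takes nothing from sorghum, DDGS — only barley bran, cassava meal. There the phosphorus and calcium constraints are tight.
Solving gives x1 = 0.8457, x2 = 1.535.
Objective = 0.19·0.8457 + 0.23·1.535 = 0.51373.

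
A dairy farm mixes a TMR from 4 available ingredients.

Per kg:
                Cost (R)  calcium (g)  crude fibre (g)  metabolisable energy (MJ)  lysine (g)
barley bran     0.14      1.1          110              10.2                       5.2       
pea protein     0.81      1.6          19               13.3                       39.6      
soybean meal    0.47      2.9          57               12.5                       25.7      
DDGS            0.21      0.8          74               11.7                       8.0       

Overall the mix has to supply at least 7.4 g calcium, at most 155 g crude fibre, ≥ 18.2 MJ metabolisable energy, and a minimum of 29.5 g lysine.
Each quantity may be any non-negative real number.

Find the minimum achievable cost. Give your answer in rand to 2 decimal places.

This is a linear program. Let x1 = kg of barley bran, x2 = kg of pea protein, x3 = kg of soybean meal, x4 = kg of DDGS.
Minimize 0.14x1 + 0.81x2 + 0.47x3 + 0.21x4 with:
  1.1x1 + 1.6x2 + 2.9x3 + 0.8x4 ≥ 7.4   (calcium)
  110x1 + 19x2 + 57x3 + 74x4 ≤ 155   (crude fibre)
  10.2x1 + 13.3x2 + 12.5x3 + 11.7x4 ≥ 18.2   (metabolisable energy)
  5.2x1 + 39.6x2 + 25.7x3 + 8x4 ≥ 29.5   (lysine)
  x1, x2, x3, x4 ≥ 0.
The optimal basis is {barley bran, soybean meal}; pea protein, DDGS drop out. The calcium and crude fibre requirements are met with equality.
Solving gives x1 = 0.1081, x3 = 2.511.
Hence cost = 0.14·0.1081 + 0.47·2.511 = R1.1953.

R1.20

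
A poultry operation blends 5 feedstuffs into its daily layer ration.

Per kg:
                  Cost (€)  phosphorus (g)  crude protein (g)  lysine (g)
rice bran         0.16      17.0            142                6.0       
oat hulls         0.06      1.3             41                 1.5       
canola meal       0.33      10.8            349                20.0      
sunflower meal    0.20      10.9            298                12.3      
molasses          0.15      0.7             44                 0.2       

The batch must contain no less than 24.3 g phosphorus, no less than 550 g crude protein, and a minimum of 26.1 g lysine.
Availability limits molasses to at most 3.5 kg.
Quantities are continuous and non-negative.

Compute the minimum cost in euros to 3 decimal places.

€0.431

Set it up as a linear program. Let x1 = kg of rice bran, x2 = kg of oat hulls, x3 = kg of canola meal, x4 = kg of sunflower meal, x5 = kg of molasses.
Minimize 0.16x1 + 0.06x2 + 0.33x3 + 0.2x4 + 0.15x5 s.t.:
  17x1 + 1.3x2 + 10.8x3 + 10.9x4 + 0.7x5 ≥ 24.3   (phosphorus)
  142x1 + 41x2 + 349x3 + 298x4 + 44x5 ≥ 550   (crude protein)
  6x1 + 1.5x2 + 20x3 + 12.3x4 + 0.2x5 ≥ 26.1   (lysine)
  x5 ≤ 3.5
  x1, x2, x3, x4, x5 ≥ 0.
The optimal basis is {rice bran, sunflower meal}; oat hulls, canola meal, molasses drop out. There the phosphorus and lysine constraints are tight.
Optimal quantities: rice bran = 0.1002 kg, sunflower meal = 2.073 kg.
Total cost: 0.16·0.1002 + 0.2·2.073 = 0.43063.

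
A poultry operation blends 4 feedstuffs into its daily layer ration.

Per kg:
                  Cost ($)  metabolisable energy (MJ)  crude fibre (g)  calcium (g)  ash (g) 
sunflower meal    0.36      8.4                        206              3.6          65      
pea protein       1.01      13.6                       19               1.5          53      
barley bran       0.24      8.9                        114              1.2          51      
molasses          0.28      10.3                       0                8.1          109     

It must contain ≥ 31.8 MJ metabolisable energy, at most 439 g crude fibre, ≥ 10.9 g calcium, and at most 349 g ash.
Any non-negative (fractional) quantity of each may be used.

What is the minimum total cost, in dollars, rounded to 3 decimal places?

$0.860

This is a linear program. Let x1 = kg of sunflower meal, x2 = kg of pea protein, x3 = kg of barley bran, x4 = kg of molasses.
Minimize 0.36x1 + 1.01x2 + 0.24x3 + 0.28x4 subject to:
  8.4x1 + 13.6x2 + 8.9x3 + 10.3x4 ≥ 31.8   (metabolisable energy)
  206x1 + 19x2 + 114x3 ≤ 439   (crude fibre)
  3.6x1 + 1.5x2 + 1.2x3 + 8.1x4 ≥ 10.9   (calcium)
  65x1 + 53x2 + 51x3 + 109x4 ≤ 349   (ash)
  x1, x2, x3, x4 ≥ 0.
The optimal basis is {barley bran, molasses}; sunflower meal, pea protein drop out. There the metabolisable energy and calcium constraints are tight.
Solving gives x3 = 2.433, x4 = 0.9853.
Total cost: 0.24·2.433 + 0.28·0.9853 = 0.85980.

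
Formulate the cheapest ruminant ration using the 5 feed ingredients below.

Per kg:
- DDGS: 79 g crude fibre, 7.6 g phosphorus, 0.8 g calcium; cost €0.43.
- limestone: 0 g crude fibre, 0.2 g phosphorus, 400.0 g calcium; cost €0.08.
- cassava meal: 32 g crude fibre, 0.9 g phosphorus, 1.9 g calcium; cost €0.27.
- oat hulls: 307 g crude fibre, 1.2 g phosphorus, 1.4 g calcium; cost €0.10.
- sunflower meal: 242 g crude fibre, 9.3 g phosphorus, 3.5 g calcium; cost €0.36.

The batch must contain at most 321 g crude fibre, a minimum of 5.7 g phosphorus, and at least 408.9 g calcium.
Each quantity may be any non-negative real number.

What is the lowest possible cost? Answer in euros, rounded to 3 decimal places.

€0.294

Set it up as a linear program. Let x1 = kg of DDGS, x2 = kg of limestone, x3 = kg of cassava meal, x4 = kg of oat hulls, x5 = kg of sunflower meal.
Minimize 0.43x1 + 0.08x2 + 0.27x3 + 0.1x4 + 0.36x5 with:
  79x1 + 32x3 + 307x4 + 242x5 ≤ 321   (crude fibre)
  7.6x1 + 0.2x2 + 0.9x3 + 1.2x4 + 9.3x5 ≥ 5.7   (phosphorus)
  0.8x1 + 400x2 + 1.9x3 + 1.4x4 + 3.5x5 ≥ 408.9   (calcium)
  x1, x2, x3, x4, x5 ≥ 0.
The minimum-cost mix takes nothing from DDGS, cassava meal, oat hulls — only limestone, sunflower meal. The phosphorus and calcium requirements are met with equality.
So limestone = 1.017 kg, sunflower meal = 0.591 kg.
Cost = 0.08·1.017 + 0.36·0.591 = 0.29412.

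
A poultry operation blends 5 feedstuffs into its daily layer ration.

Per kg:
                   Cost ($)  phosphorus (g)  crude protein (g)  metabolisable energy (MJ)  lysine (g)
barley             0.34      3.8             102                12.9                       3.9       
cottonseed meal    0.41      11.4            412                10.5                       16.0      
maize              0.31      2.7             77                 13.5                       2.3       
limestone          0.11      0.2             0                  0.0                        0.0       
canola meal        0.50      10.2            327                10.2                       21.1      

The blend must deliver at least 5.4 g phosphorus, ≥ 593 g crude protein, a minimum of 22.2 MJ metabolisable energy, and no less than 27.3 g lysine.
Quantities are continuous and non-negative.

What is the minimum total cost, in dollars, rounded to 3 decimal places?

Let x1 = kg of barley, x2 = kg of cottonseed meal, x3 = kg of maize, x4 = kg of limestone, x5 = kg of canola meal.
Minimize 0.34x1 + 0.41x2 + 0.31x3 + 0.11x4 + 0.5x5 subject to:
  3.8x1 + 11.4x2 + 2.7x3 + 0.2x4 + 10.2x5 ≥ 5.4   (phosphorus)
  102x1 + 412x2 + 77x3 + 327x5 ≥ 593   (crude protein)
  12.9x1 + 10.5x2 + 13.5x3 + 10.2x5 ≥ 22.2   (metabolisable energy)
  3.9x1 + 16x2 + 2.3x3 + 21.1x5 ≥ 27.3   (lysine)
  x1, x2, x3, x4, x5 ≥ 0.
The cheapest feasible vertex uses only cottonseed meal, maize; barley, limestone, canola meal are not used. The metabolisable energy and lysine requirements are met with equality.
So cottonseed meal = 1.655 kg, maize = 0.3573 kg.
Total cost: 0.41·1.655 + 0.31·0.3573 = 0.78931.

$0.789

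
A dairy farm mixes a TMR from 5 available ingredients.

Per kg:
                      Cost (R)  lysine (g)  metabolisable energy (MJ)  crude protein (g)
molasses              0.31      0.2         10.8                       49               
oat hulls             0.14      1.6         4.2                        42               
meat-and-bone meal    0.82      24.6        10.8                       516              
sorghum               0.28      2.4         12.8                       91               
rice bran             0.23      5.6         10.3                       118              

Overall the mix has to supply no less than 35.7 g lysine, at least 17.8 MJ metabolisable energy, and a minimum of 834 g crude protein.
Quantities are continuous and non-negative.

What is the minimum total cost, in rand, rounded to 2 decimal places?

R1.33

This is a linear program. Let x1 = kg of molasses, x2 = kg of oat hulls, x3 = kg of meat-and-bone meal, x4 = kg of sorghum, x5 = kg of rice bran.
Minimize 0.31x1 + 0.14x2 + 0.82x3 + 0.28x4 + 0.23x5 with:
  0.2x1 + 1.6x2 + 24.6x3 + 2.4x4 + 5.6x5 ≥ 35.7   (lysine)
  10.8x1 + 4.2x2 + 10.8x3 + 12.8x4 + 10.3x5 ≥ 17.8   (metabolisable energy)
  49x1 + 42x2 + 516x3 + 91x4 + 118x5 ≥ 834   (crude protein)
  x1, x2, x3, x4, x5 ≥ 0.
The cheapest feasible vertex uses only meat-and-bone meal, rice bran; molasses, oat hulls, sorghum are not used. The metabolisable energy and crude protein requirements are met with equality.
That vertex is x3 = 1.606, x5 = 0.04396.
Total cost: 0.82·1.606 + 0.23·0.04396 = 1.3270.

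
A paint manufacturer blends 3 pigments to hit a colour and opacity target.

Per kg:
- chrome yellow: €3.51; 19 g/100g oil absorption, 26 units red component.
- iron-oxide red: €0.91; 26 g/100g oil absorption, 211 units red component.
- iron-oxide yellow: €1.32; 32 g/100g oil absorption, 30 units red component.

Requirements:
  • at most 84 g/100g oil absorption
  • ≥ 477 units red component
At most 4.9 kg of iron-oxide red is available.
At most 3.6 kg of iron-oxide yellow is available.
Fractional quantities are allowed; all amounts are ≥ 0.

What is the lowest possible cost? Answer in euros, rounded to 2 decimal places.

€2.06

This is a linear program. Let x1 = kg of chrome yellow, x2 = kg of iron-oxide red, x3 = kg of iron-oxide yellow.
min 3.51x1 + 0.91x2 + 1.32x3 s.t.:
  19x1 + 26x2 + 32x3 ≤ 84   (oil absorption)
  26x1 + 211x2 + 30x3 ≥ 477   (red component)
  x2 ≤ 4.9
  x3 ≤ 3.6
  x1, x2, x3 ≥ 0.
The minimum-cost mix takes nothing from chrome yellow, iron-oxide yellow — only iron-oxide red. There the red component constraint is tight.
Optimal quantities: iron-oxide red = 2.261 kg.
Hence cost = 0.91·2.261 = €2.0575.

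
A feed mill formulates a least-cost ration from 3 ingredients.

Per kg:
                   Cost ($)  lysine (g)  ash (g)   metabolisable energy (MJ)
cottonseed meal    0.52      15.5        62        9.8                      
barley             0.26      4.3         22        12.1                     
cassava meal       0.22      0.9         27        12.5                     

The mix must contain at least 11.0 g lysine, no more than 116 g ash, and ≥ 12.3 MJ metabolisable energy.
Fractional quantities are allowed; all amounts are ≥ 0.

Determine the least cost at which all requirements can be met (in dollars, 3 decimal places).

$0.435

Set it up as a linear program. Let x1 = kg of cottonseed meal, x2 = kg of barley, x3 = kg of cassava meal.
Minimize 0.52x1 + 0.26x2 + 0.22x3 s.t.:
  15.5x1 + 4.3x2 + 0.9x3 ≥ 11   (lysine)
  62x1 + 22x2 + 27x3 ≤ 116   (ash)
  9.8x1 + 12.1x2 + 12.5x3 ≥ 12.3   (metabolisable energy)
  x1, x2, x3 ≥ 0.
The cheapest feasible vertex uses only cottonseed meal, barley; cassava meal is not used. The lysine and metabolisable energy requirements are met with equality.
Solving gives x1 = 0.5516, x2 = 0.5698.
Objective = 0.52·0.5516 + 0.26·0.5698 = 0.43498.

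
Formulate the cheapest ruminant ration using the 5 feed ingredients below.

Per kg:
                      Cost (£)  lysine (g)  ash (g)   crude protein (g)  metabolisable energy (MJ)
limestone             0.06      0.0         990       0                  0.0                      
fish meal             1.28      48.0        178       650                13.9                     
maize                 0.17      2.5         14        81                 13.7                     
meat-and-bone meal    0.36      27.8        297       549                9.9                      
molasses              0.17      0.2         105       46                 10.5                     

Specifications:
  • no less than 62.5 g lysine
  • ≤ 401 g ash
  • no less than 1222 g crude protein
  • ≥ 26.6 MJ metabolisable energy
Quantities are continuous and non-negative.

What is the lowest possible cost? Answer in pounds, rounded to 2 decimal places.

Treat it as an LP. Let x1 = kg of limestone, x2 = kg of fish meal, x3 = kg of maize, x4 = kg of meat-and-bone meal, x5 = kg of molasses.
Minimize 0.06x1 + 1.28x2 + 0.17x3 + 0.36x4 + 0.17x5 subject to:
  48x2 + 2.5x3 + 27.8x4 + 0.2x5 ≥ 62.5   (lysine)
  990x1 + 178x2 + 14x3 + 297x4 + 105x5 ≤ 401   (ash)
  650x2 + 81x3 + 549x4 + 46x5 ≥ 1222   (crude protein)
  13.9x2 + 13.7x3 + 9.9x4 + 10.5x5 ≥ 26.6   (metabolisable energy)
  x1, x2, x3, x4, x5 ≥ 0.
The minimum-cost mix takes nothing from limestone, molasses — only fish meal, maize, meat-and-bone meal. The lysine, ash, crude protein requirements are met with equality.
Optimal quantities: fish meal = 0.5977 kg, maize = 5.242 kg, meat-and-bone meal = 0.7449 kg.
Total cost: 1.28·0.5977 + 0.17·5.242 + 0.36·0.7449 = 1.9244.

£1.92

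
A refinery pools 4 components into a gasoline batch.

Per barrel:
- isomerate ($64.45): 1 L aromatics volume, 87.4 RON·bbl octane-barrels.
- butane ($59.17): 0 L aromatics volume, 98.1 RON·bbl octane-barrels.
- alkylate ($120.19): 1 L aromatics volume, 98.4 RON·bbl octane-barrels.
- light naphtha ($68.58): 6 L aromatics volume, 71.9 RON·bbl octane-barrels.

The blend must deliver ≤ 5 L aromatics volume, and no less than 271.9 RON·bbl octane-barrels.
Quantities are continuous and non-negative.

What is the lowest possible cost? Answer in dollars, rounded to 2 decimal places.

Let x1 = barrels of isomerate, x2 = barrels of butane, x3 = barrels of alkylate, x4 = barrels of light naphtha.
min 64.45x1 + 59.17x2 + 120.19x3 + 68.58x4 s.t.:
  1x1 + 1x3 + 6x4 ≤ 5   (aromatics volume)
  87.4x1 + 98.1x2 + 98.4x3 + 71.9x4 ≥ 271.9   (octane-barrels)
  x1, x2, x3, x4 ≥ 0.
At the optimum only butane is positive (isomerate, alkylate, light naphtha = 0). There the octane-barrels constraint is tight.
Solving gives x2 = 2.7717.
Total cost: 59.17·2.7717 = 164.0015.

$164.00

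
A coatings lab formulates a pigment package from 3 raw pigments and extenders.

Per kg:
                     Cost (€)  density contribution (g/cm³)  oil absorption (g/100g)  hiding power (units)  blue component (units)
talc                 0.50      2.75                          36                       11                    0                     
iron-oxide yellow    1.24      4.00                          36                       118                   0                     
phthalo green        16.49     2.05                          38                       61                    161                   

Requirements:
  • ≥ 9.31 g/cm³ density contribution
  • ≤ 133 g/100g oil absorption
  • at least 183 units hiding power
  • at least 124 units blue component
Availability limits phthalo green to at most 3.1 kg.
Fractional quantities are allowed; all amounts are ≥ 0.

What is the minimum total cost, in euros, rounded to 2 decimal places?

Set it up as a linear program. Let x1 = kg of talc, x2 = kg of iron-oxide yellow, x3 = kg of phthalo green.
Minimise 0.5x1 + 1.24x2 + 16.49x3 s.t.:
  2.75x1 + 4x2 + 2.05x3 ≥ 9.31   (density contribution)
  36x1 + 36x2 + 38x3 ≤ 133   (oil absorption)
  11x1 + 118x2 + 61x3 ≥ 183   (hiding power)
  161x3 ≥ 124   (blue component)
  x3 ≤ 3.1
  x1, x2, x3 ≥ 0.
The optimal mix uses every input. Binding constraints: density contribution, hiding power, blue component.
Optimal quantities: talc = 1.313 kg, iron-oxide yellow = 1.03 kg, phthalo green = 0.7702 kg.
Objective = 0.5·1.313 + 1.24·1.03 + 16.49·0.7702 = 14.6343.

€14.63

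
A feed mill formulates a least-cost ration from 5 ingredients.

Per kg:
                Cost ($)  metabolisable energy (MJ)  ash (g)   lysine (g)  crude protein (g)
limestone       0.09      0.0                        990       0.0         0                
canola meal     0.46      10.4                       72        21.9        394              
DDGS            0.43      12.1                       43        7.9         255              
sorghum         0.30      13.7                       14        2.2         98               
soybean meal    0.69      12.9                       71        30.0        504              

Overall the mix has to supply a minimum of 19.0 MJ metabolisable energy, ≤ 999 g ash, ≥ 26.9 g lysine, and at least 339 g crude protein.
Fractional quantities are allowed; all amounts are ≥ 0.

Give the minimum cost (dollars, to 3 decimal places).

$0.690

Let x1 = kg of limestone, x2 = kg of canola meal, x3 = kg of DDGS, x4 = kg of sorghum, x5 = kg of soybean meal.
min 0.09x1 + 0.46x2 + 0.43x3 + 0.3x4 + 0.69x5 with:
  10.4x2 + 12.1x3 + 13.7x4 + 12.9x5 ≥ 19   (metabolisable energy)
  990x1 + 72x2 + 43x3 + 14x4 + 71x5 ≤ 999   (ash)
  21.9x2 + 7.9x3 + 2.2x4 + 30x5 ≥ 26.9   (lysine)
  394x2 + 255x3 + 98x4 + 504x5 ≥ 339   (crude protein)
  x1, x2, x3, x4, x5 ≥ 0.
At the optimum only canola meal, sorghum are positive (limestone, DDGS, soybean meal = 0). Binding constraints: metabolisable energy and lysine.
Optimal quantities: canola meal = 1.179 kg, sorghum = 0.4919 kg.
Hence cost = 0.46·1.179 + 0.3·0.4919 = $0.68991.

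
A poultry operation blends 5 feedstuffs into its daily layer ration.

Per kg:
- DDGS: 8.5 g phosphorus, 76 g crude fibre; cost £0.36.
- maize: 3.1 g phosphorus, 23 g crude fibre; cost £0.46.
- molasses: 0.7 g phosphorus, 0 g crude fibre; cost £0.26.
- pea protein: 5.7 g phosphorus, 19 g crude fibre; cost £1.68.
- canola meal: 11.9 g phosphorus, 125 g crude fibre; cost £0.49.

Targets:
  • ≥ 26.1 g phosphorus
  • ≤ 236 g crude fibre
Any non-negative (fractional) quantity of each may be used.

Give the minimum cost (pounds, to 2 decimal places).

£1.10

Set it up as a linear program. Let x1 = kg of DDGS, x2 = kg of maize, x3 = kg of molasses, x4 = kg of pea protein, x5 = kg of canola meal.
Minimise 0.36x1 + 0.46x2 + 0.26x3 + 1.68x4 + 0.49x5 with:
  8.5x1 + 3.1x2 + 0.7x3 + 5.7x4 + 11.9x5 ≥ 26.1   (phosphorus)
  76x1 + 23x2 + 19x4 + 125x5 ≤ 236   (crude fibre)
  x1, x2, x3, x4, x5 ≥ 0.
The minimum-cost mix takes nothing from maize, molasses, pea protein — only DDGS, canola meal. The phosphorus and crude fibre requirements are met with equality.
So DDGS = 2.872 kg, canola meal = 0.1417 kg.
Cost = 0.36·2.872 + 0.49·0.1417 = 1.1034.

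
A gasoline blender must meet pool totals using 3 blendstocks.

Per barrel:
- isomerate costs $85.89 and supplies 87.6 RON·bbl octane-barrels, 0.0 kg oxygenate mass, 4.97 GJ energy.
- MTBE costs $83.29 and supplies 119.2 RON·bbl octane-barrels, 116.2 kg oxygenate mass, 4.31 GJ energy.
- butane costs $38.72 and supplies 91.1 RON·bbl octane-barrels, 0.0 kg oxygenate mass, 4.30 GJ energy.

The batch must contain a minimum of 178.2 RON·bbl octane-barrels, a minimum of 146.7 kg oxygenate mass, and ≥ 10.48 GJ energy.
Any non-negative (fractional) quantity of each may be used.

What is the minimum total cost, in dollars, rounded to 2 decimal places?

$150.52

Let x1 = barrels of isomerate, x2 = barrels of MTBE, x3 = barrels of butane.
Minimize 85.89x1 + 83.29x2 + 38.72x3 s.t.:
  87.6x1 + 119.2x2 + 91.1x3 ≥ 178.2   (octane-barrels)
  116.2x2 ≥ 146.7   (oxygenate mass)
  4.97x1 + 4.31x2 + 4.3x3 ≥ 10.48   (energy)
  x1, x2, x3 ≥ 0.
The minimum-cost mix takes nothing from isomerate — only MTBE, butane. There the oxygenate mass and energy constraints are tight.
Optimal quantities: MTBE = 1.26248 barrels, butane = 1.17179 barrels.
Cost = 83.29·1.26248 + 38.72·1.17179 = 150.5237.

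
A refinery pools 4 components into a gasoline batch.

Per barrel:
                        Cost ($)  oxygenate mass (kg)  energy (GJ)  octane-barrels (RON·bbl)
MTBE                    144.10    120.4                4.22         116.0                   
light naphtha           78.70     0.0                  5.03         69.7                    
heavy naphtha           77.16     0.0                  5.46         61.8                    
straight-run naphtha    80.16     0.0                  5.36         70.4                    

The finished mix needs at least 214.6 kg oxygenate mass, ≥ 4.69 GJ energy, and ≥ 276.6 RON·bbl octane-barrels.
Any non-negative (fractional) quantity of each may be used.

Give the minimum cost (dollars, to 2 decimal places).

$335.70

Set it up as a linear program. Let x1 = barrels of MTBE, x2 = barrels of light naphtha, x3 = barrels of heavy naphtha, x4 = barrels of straight-run naphtha.
Minimise 144.1x1 + 78.7x2 + 77.16x3 + 80.16x4 subject to:
  120.4x1 ≥ 214.6   (oxygenate mass)
  4.22x1 + 5.03x2 + 5.46x3 + 5.36x4 ≥ 4.69   (energy)
  116x1 + 69.7x2 + 61.8x3 + 70.4x4 ≥ 276.6   (octane-barrels)
  x1, x2, x3, x4 ≥ 0.
The cheapest feasible vertex uses only MTBE, light naphtha; heavy naphtha, straight-run naphtha are not used. The oxygenate mass and octane-barrels requirements are met with equality.
Optimal quantities: MTBE = 1.7824 barrels, light naphtha = 1.002 barrels.
Total cost: 144.1·1.7824 + 78.7·1.002 = 335.7012.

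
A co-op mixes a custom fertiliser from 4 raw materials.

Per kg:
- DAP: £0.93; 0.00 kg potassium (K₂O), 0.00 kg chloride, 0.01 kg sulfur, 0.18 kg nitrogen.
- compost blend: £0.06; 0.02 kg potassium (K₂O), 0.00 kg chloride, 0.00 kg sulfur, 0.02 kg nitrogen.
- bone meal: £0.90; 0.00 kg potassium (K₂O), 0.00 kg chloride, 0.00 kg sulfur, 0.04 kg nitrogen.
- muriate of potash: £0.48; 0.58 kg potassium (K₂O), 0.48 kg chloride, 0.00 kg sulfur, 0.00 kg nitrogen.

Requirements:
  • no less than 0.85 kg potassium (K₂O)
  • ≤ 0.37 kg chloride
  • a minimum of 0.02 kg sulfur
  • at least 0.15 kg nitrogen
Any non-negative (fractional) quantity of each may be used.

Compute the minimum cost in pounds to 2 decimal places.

£3.44

Let x1 = kg of DAP, x2 = kg of compost blend, x3 = kg of bone meal, x4 = kg of muriate of potash.
min 0.93x1 + 0.06x2 + 0.9x3 + 0.48x4 subject to:
  0.02x2 + 0.58x4 ≥ 0.85   (potassium (K₂O))
  0.48x4 ≤ 0.37   (chloride)
  0.01x1 ≥ 0.02   (sulfur)
  0.18x1 + 0.02x2 + 0.04x3 ≥ 0.15   (nitrogen)
  x1, x2, x3, x4 ≥ 0.
The optimal basis is {DAP, compost blend, muriate of potash}; bone meal drops out. The potassium (K₂O), chloride, sulfur requirements are met with equality.
Solving gives x1 = 2, x2 = 20.15, x4 = 0.7708.
Cost = 0.93·2 + 0.06·20.15 + 0.48·0.7708 = 3.4390.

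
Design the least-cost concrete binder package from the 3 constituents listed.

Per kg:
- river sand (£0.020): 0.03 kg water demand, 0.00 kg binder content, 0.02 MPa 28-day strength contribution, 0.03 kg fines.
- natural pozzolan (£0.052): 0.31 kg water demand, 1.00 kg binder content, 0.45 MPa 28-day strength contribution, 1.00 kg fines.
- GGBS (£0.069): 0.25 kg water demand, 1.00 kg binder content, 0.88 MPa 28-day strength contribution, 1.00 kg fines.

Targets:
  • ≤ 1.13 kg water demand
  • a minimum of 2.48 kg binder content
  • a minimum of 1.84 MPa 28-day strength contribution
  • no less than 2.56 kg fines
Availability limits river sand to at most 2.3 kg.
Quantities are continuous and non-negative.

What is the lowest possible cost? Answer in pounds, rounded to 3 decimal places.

£0.160

Let x1 = kg of river sand, x2 = kg of natural pozzolan, x3 = kg of GGBS.
Minimize 0.02x1 + 0.052x2 + 0.069x3 subject to:
  0.03x1 + 0.31x2 + 0.25x3 ≤ 1.13   (water demand)
  1x2 + 1x3 ≥ 2.48   (binder content)
  0.02x1 + 0.45x2 + 0.88x3 ≥ 1.84   (28-day strength contribution)
  0.03x1 + 1x2 + 1x3 ≥ 2.56   (fines)
  x1 ≤ 2.3
  x1, x2, x3 ≥ 0.
The minimum-cost mix takes nothing from river sand — only natural pozzolan, GGBS. There the 28-day strength contribution and fines constraints are tight.
That vertex is x2 = 0.96, x3 = 1.6.
Hence cost = 0.052·0.96 + 0.069·1.6 = £0.16032.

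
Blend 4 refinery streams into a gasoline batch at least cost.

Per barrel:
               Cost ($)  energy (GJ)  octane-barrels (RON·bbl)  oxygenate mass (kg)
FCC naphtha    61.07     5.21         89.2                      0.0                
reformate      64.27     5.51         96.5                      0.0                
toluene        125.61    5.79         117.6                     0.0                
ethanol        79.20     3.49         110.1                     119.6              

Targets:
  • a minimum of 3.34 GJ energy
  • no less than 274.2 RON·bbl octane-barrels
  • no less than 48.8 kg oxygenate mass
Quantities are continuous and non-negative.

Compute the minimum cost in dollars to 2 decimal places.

Let x1 = barrels of FCC naphtha, x2 = barrels of reformate, x3 = barrels of toluene, x4 = barrels of ethanol.
Minimise 61.07x1 + 64.27x2 + 125.61x3 + 79.2x4 subject to:
  5.21x1 + 5.51x2 + 5.79x3 + 3.49x4 ≥ 3.34   (energy)
  89.2x1 + 96.5x2 + 117.6x3 + 110.1x4 ≥ 274.2   (octane-barrels)
  119.6x4 ≥ 48.8   (oxygenate mass)
  x1, x2, x3, x4 ≥ 0.
The optimal basis is {reformate, ethanol}; FCC naphtha, toluene drop out. The octane-barrels and oxygenate mass requirements are met with equality.
So reformate = 2.376 barrels, ethanol = 0.408 barrels.
Total cost: 64.27·2.376 + 79.2·0.408 = 185.0191.

$185.02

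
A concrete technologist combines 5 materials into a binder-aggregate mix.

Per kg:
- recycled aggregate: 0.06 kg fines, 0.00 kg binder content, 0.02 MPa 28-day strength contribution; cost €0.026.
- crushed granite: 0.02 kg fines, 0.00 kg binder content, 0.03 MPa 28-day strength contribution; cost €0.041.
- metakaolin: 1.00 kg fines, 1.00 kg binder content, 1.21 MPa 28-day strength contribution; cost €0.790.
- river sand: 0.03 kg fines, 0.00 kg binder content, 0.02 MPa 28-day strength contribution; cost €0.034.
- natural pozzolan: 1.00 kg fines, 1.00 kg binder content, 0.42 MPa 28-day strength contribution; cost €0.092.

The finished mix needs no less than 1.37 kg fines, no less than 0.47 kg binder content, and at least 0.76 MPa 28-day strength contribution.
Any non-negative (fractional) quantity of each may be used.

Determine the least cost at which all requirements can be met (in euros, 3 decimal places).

€0.166

Let x1 = kg of recycled aggregate, x2 = kg of crushed granite, x3 = kg of metakaolin, x4 = kg of river sand, x5 = kg of natural pozzolan.
Minimize 0.026x1 + 0.041x2 + 0.79x3 + 0.034x4 + 0.092x5 s.t.:
  0.06x1 + 0.02x2 + 1x3 + 0.03x4 + 1x5 ≥ 1.37   (fines)
  1x3 + 1x5 ≥ 0.47   (binder content)
  0.02x1 + 0.03x2 + 1.21x3 + 0.02x4 + 0.42x5 ≥ 0.76   (28-day strength contribution)
  x1, x2, x3, x4, x5 ≥ 0.
The cheapest feasible vertex uses only natural pozzolan; recycled aggregate, crushed granite, metakaolin, river sand are not used. The 28-day strength contribution requirement is met with equality.
That vertex is x5 = 1.8095.
Hence cost = 0.092·1.8095 = €0.16647.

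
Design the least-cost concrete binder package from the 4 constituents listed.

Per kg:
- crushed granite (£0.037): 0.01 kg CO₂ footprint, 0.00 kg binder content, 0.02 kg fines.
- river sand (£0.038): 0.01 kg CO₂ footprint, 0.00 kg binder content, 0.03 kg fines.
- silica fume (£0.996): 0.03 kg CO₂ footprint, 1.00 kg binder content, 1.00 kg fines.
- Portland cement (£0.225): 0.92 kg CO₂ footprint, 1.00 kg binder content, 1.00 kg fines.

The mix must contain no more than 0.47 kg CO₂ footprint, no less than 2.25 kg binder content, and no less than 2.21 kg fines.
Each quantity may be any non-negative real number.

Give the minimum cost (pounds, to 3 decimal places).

This is a linear program. Let x1 = kg of crushed granite, x2 = kg of river sand, x3 = kg of silica fume, x4 = kg of Portland cement.
Minimise 0.037x1 + 0.038x2 + 0.996x3 + 0.225x4 with:
  0.01x1 + 0.01x2 + 0.03x3 + 0.92x4 ≤ 0.47   (CO₂ footprint)
  1x3 + 1x4 ≥ 2.25   (binder content)
  0.02x1 + 0.03x2 + 1x3 + 1x4 ≥ 2.21   (fines)
  x1, x2, x3, x4 ≥ 0.
At the optimum only silica fume, Portland cement are positive (crushed granite, river sand = 0). The CO₂ footprint and binder content requirements are met with equality.
So silica fume = 1.7978 kg, Portland cement = 0.45225 kg.
Hence cost = 0.996·1.7978 + 0.225·0.45225 = £1.89237.

£1.892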